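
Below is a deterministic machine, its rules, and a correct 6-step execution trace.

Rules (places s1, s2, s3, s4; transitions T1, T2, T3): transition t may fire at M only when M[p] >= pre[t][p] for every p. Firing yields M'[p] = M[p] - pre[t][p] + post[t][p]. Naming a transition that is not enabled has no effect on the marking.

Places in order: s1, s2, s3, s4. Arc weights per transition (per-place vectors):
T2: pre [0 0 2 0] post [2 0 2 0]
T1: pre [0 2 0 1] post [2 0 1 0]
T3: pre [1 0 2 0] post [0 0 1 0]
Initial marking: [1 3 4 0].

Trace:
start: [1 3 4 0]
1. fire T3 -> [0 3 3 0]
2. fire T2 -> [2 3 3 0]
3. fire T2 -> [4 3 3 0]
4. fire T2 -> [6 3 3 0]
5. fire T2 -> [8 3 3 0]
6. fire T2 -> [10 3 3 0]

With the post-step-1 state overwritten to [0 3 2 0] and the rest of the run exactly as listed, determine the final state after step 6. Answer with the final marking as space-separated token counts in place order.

state after step 1 := [0 3 2 0]
2. fire T2 -> [2 3 2 0]
3. fire T2 -> [4 3 2 0]
4. fire T2 -> [6 3 2 0]
5. fire T2 -> [8 3 2 0]
6. fire T2 -> [10 3 2 0]

10 3 2 0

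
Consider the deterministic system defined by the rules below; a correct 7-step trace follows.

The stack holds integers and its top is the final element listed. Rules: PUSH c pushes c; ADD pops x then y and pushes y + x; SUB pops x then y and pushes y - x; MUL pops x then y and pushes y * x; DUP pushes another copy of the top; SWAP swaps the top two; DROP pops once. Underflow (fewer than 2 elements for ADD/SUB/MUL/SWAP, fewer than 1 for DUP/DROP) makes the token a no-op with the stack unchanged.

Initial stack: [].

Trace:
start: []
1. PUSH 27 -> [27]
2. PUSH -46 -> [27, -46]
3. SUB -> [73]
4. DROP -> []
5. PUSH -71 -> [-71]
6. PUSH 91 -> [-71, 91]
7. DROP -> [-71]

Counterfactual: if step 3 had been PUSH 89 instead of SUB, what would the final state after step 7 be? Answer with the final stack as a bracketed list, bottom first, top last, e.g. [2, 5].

(re-executing from step 3 with the substitution; state before step 3: [27, -46])
3. PUSH 89 -> [27, -46, 89]
4. DROP -> [27, -46]
5. PUSH -71 -> [27, -46, -71]
6. PUSH 91 -> [27, -46, -71, 91]
7. DROP -> [27, -46, -71]

[27, -46, -71]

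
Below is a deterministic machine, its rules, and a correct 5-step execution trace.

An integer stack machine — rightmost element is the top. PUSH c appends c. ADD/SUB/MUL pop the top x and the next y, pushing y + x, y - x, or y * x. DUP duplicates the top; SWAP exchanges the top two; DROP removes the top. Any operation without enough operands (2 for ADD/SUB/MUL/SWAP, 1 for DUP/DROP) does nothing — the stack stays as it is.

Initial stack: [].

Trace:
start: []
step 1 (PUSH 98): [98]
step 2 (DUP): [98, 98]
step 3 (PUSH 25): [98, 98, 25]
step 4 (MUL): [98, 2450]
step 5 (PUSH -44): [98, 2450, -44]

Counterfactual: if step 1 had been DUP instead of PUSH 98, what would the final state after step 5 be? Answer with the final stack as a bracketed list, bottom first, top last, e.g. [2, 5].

(re-executing from step 1 with the substitution; state before step 1: [])
step 1 (DUP): []
step 2 (DUP): []
step 3 (PUSH 25): [25]
step 4 (MUL): [25]
step 5 (PUSH -44): [25, -44]

[25, -44]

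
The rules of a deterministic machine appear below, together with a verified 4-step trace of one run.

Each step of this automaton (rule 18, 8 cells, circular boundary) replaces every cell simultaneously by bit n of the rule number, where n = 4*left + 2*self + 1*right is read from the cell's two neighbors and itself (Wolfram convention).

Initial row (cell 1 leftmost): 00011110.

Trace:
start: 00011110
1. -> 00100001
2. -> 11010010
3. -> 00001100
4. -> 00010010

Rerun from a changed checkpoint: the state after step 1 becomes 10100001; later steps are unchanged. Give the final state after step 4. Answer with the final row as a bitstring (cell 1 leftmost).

11000000

state after step 1 := 10100001
2. -> 00010010
3. -> 00101101
4. -> 11000000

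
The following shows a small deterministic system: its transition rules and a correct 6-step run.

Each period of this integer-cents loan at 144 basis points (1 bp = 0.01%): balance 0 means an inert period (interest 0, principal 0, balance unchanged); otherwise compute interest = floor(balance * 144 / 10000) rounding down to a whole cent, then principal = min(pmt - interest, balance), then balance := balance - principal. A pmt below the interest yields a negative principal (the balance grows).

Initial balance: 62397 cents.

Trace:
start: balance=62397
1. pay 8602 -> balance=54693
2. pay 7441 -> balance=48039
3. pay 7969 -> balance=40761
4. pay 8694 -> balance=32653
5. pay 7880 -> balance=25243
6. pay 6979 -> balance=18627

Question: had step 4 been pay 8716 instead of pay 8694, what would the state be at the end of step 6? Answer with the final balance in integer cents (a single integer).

18604

(re-executing from step 4 with the substitution; state before step 4: balance=40761)
4. pay 8716 -> balance=32631
5. pay 7880 -> balance=25220
6. pay 6979 -> balance=18604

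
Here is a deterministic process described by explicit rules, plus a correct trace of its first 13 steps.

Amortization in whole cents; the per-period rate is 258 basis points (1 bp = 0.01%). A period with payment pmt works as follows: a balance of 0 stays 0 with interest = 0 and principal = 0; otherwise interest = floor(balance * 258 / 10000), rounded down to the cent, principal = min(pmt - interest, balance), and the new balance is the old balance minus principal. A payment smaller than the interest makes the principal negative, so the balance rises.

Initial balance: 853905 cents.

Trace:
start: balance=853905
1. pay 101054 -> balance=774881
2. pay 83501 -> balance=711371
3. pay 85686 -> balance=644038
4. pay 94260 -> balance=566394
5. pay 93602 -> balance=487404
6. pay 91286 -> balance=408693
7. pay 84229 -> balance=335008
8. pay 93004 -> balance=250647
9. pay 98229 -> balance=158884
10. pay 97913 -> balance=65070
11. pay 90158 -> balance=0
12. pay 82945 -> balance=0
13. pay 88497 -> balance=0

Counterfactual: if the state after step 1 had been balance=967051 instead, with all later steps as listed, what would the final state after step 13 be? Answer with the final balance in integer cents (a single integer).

62660

state after step 1 := balance=967051
2. pay 83501 -> balance=908499
3. pay 85686 -> balance=846252
4. pay 94260 -> balance=773825
5. pay 93602 -> balance=700187
6. pay 91286 -> balance=626965
7. pay 84229 -> balance=558911
8. pay 93004 -> balance=480326
9. pay 98229 -> balance=394489
10. pay 97913 -> balance=306753
11. pay 90158 -> balance=224509
12. pay 82945 -> balance=147356
13. pay 88497 -> balance=62660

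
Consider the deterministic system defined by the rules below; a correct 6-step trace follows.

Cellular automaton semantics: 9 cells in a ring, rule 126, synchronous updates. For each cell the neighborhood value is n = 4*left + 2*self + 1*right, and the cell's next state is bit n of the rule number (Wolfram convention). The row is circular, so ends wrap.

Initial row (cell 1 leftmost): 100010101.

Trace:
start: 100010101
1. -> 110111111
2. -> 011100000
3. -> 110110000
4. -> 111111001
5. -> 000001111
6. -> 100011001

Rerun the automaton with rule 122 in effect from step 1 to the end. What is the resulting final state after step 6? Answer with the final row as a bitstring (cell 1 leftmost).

(re-executing steps 1..6 under rule 122; state before step 1: 100010101)
1. -> 110101011
2. -> 011010110
3. -> 111101111
4. -> 000111000
5. -> 001101100
6. -> 011111110

011111110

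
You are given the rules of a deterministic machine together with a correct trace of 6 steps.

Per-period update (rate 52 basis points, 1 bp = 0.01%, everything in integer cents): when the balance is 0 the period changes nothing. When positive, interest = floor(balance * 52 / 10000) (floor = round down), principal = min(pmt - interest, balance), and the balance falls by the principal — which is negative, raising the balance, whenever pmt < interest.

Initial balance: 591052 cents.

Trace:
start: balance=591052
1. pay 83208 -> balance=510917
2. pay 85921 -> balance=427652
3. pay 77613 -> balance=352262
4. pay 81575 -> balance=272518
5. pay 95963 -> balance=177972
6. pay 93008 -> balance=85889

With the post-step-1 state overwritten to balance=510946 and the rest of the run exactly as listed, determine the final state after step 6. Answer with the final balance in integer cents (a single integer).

85918

state after step 1 := balance=510946
2. pay 85921 -> balance=427681
3. pay 77613 -> balance=352291
4. pay 81575 -> balance=272547
5. pay 95963 -> balance=178001
6. pay 93008 -> balance=85918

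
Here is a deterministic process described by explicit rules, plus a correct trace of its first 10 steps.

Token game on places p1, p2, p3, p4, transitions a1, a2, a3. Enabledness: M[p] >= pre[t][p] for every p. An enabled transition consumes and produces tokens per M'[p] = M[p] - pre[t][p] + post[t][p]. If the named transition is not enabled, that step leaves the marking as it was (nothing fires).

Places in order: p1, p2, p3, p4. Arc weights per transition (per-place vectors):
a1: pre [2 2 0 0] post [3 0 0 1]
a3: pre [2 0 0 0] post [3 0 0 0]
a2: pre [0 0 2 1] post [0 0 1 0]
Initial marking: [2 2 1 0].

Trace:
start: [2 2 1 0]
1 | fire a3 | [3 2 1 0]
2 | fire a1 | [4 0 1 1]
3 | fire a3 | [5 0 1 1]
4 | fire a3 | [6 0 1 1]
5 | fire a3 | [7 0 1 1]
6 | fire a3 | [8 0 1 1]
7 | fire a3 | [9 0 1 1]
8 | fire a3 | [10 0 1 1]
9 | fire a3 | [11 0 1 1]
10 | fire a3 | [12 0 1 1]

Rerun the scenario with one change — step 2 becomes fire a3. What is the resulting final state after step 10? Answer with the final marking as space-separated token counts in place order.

(re-executing from step 2 with the substitution; state before step 2: [3 2 1 0])
2 | fire a3 | [4 2 1 0]
3 | fire a3 | [5 2 1 0]
4 | fire a3 | [6 2 1 0]
5 | fire a3 | [7 2 1 0]
6 | fire a3 | [8 2 1 0]
7 | fire a3 | [9 2 1 0]
8 | fire a3 | [10 2 1 0]
9 | fire a3 | [11 2 1 0]
10 | fire a3 | [12 2 1 0]

12 2 1 0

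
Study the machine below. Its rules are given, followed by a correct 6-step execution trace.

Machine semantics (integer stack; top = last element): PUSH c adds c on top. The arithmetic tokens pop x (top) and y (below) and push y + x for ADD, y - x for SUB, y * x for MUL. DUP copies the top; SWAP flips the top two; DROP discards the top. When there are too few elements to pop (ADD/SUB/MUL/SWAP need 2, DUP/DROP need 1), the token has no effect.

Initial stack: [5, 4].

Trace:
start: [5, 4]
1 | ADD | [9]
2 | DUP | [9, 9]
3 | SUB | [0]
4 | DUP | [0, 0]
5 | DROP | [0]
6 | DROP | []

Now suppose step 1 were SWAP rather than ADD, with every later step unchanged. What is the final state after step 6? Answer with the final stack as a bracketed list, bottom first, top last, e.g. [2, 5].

[4]

(re-executing from step 1 with the substitution; state before step 1: [5, 4])
1 | SWAP | [4, 5]
2 | DUP | [4, 5, 5]
3 | SUB | [4, 0]
4 | DUP | [4, 0, 0]
5 | DROP | [4, 0]
6 | DROP | [4]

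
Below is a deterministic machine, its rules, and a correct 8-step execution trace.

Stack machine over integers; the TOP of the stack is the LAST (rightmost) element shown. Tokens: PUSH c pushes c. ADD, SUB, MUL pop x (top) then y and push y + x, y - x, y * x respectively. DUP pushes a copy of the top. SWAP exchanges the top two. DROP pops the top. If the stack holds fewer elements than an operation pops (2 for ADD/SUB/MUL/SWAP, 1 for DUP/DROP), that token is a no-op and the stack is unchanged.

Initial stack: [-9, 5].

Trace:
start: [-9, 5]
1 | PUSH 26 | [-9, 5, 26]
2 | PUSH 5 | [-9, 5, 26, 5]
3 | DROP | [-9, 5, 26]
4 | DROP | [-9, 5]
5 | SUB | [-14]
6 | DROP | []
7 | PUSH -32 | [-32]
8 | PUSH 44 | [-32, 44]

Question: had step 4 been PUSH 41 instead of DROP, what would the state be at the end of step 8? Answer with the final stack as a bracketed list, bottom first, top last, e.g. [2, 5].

(re-executing from step 4 with the substitution; state before step 4: [-9, 5, 26])
4 | PUSH 41 | [-9, 5, 26, 41]
5 | SUB | [-9, 5, -15]
6 | DROP | [-9, 5]
7 | PUSH -32 | [-9, 5, -32]
8 | PUSH 44 | [-9, 5, -32, 44]

[-9, 5, -32, 44]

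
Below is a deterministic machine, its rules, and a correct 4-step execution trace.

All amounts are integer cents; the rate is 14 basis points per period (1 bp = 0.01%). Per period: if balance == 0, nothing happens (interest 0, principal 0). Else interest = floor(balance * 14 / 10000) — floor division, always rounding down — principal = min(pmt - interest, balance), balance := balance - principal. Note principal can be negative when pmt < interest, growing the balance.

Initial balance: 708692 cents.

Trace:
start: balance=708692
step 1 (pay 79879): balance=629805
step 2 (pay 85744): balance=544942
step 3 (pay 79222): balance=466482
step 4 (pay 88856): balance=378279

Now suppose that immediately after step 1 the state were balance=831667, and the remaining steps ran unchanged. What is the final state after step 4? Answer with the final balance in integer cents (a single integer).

580990

state after step 1 := balance=831667
step 2 (pay 85744): balance=747087
step 3 (pay 79222): balance=668910
step 4 (pay 88856): balance=580990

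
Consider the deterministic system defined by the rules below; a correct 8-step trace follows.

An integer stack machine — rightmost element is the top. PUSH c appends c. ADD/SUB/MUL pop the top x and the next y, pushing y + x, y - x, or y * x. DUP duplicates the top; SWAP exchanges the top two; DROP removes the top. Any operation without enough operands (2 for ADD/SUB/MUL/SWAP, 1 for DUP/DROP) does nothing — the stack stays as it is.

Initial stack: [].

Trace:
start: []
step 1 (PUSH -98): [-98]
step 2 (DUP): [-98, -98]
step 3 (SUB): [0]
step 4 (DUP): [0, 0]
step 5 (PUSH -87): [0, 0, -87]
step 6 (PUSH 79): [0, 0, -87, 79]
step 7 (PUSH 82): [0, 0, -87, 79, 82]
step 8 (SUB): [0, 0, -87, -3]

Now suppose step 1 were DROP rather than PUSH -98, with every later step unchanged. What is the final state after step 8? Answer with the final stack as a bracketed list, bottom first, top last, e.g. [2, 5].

[-87, -3]

(re-executing from step 1 with the substitution; state before step 1: [])
step 1 (DROP): []
step 2 (DUP): []
step 3 (SUB): []
step 4 (DUP): []
step 5 (PUSH -87): [-87]
step 6 (PUSH 79): [-87, 79]
step 7 (PUSH 82): [-87, 79, 82]
step 8 (SUB): [-87, -3]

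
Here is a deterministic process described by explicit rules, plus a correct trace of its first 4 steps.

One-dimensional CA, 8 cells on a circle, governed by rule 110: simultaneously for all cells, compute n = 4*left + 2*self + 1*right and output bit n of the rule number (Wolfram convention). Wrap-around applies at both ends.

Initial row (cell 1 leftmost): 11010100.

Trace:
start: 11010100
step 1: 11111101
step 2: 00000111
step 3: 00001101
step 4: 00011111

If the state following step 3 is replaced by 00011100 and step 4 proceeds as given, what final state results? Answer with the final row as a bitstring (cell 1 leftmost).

00110100

state after step 3 := 00011100
step 4: 00110100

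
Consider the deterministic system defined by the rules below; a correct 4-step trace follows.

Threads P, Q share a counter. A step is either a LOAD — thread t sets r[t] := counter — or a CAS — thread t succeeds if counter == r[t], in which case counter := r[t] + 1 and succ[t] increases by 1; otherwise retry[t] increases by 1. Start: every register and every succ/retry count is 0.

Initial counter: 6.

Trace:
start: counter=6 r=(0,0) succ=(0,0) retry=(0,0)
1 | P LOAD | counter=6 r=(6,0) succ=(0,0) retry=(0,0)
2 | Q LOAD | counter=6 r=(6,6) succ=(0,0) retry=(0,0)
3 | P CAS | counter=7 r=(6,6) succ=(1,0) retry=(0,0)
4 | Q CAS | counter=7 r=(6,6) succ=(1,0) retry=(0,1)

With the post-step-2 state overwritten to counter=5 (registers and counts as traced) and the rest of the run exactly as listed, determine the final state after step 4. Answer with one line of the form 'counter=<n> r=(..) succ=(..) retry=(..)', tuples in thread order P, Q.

state after step 2 := counter=5 r=(6,6) succ=(0,0) retry=(0,0)
3 | P CAS | counter=5 r=(6,6) succ=(0,0) retry=(1,0)
4 | Q CAS | counter=5 r=(6,6) succ=(0,0) retry=(1,1)

counter=5 r=(6,6) succ=(0,0) retry=(1,1)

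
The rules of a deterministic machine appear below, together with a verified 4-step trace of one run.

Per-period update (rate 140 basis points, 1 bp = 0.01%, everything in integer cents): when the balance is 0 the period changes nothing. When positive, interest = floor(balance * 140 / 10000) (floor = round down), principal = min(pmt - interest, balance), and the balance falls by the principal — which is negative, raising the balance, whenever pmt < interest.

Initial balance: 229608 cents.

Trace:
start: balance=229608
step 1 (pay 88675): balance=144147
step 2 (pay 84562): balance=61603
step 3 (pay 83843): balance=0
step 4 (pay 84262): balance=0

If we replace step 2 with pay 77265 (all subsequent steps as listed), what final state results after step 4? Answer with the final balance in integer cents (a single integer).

(re-executing from step 2 with the substitution; state before step 2: balance=144147)
step 2 (pay 77265): balance=68900
step 3 (pay 83843): balance=0
step 4 (pay 84262): balance=0

0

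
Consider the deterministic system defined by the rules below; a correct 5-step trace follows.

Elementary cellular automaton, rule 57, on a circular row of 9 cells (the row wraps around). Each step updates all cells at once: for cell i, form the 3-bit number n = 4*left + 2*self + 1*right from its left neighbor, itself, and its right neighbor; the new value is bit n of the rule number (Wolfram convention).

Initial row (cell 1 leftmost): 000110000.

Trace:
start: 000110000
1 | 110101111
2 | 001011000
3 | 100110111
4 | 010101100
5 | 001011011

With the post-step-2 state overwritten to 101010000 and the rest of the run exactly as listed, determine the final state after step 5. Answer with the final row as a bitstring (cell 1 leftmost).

100110100

state after step 2 := 101010000
3 | 010101110
4 | 001011001
5 | 100110100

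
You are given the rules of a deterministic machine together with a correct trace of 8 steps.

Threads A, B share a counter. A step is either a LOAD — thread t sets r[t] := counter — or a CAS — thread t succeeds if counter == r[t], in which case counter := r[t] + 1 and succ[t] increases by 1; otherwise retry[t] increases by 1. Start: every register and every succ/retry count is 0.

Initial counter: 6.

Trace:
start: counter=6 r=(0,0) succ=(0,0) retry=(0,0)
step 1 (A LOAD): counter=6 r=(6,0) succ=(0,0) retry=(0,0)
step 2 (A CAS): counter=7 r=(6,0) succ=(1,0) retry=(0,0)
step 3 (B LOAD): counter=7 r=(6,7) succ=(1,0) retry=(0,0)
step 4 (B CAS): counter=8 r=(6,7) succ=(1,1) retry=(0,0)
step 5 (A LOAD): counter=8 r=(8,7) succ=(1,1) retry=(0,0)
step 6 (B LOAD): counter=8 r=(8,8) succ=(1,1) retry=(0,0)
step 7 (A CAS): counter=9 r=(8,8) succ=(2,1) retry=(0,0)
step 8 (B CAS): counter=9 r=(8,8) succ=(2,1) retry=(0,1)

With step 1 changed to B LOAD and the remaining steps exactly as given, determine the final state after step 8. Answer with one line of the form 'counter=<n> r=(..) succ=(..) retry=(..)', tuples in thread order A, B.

(re-executing from step 1 with the substitution; state before step 1: counter=6 r=(0,0) succ=(0,0) retry=(0,0))
step 1 (B LOAD): counter=6 r=(0,6) succ=(0,0) retry=(0,0)
step 2 (A CAS): counter=6 r=(0,6) succ=(0,0) retry=(1,0)
step 3 (B LOAD): counter=6 r=(0,6) succ=(0,0) retry=(1,0)
step 4 (B CAS): counter=7 r=(0,6) succ=(0,1) retry=(1,0)
step 5 (A LOAD): counter=7 r=(7,6) succ=(0,1) retry=(1,0)
step 6 (B LOAD): counter=7 r=(7,7) succ=(0,1) retry=(1,0)
step 7 (A CAS): counter=8 r=(7,7) succ=(1,1) retry=(1,0)
step 8 (B CAS): counter=8 r=(7,7) succ=(1,1) retry=(1,1)

counter=8 r=(7,7) succ=(1,1) retry=(1,1)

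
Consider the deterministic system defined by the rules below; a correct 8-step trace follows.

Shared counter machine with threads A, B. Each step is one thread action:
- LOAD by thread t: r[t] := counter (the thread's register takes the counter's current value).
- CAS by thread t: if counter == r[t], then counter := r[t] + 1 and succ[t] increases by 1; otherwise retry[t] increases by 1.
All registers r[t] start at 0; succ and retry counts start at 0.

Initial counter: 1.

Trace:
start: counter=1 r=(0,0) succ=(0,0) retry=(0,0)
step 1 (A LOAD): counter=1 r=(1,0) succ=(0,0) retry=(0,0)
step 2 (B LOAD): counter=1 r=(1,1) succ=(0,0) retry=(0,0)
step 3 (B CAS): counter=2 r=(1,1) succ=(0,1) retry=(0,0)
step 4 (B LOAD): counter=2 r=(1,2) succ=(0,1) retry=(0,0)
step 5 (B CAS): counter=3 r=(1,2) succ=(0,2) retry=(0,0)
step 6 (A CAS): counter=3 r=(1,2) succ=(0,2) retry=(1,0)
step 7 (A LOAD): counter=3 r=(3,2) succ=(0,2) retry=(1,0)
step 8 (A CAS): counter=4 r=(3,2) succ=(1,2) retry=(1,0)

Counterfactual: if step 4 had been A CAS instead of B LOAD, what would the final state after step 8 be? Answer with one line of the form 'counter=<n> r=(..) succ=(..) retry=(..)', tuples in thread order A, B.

(re-executing from step 4 with the substitution; state before step 4: counter=2 r=(1,1) succ=(0,1) retry=(0,0))
step 4 (A CAS): counter=2 r=(1,1) succ=(0,1) retry=(1,0)
step 5 (B CAS): counter=2 r=(1,1) succ=(0,1) retry=(1,1)
step 6 (A CAS): counter=2 r=(1,1) succ=(0,1) retry=(2,1)
step 7 (A LOAD): counter=2 r=(2,1) succ=(0,1) retry=(2,1)
step 8 (A CAS): counter=3 r=(2,1) succ=(1,1) retry=(2,1)

counter=3 r=(2,1) succ=(1,1) retry=(2,1)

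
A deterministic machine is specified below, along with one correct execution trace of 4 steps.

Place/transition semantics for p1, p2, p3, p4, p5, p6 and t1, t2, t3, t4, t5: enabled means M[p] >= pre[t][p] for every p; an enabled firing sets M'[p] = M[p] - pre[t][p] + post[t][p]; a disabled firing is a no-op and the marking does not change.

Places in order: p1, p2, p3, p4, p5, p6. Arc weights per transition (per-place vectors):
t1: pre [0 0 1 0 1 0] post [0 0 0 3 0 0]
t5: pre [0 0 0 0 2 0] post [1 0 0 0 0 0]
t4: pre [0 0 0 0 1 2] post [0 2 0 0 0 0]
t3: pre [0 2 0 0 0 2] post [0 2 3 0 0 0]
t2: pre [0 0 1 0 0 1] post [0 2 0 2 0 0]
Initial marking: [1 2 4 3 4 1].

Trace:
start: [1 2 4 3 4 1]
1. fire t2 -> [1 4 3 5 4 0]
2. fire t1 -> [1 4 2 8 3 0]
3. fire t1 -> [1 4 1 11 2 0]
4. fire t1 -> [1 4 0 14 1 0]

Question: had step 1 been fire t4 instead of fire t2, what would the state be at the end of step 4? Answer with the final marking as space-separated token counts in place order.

1 2 1 12 1 1

(re-executing from step 1 with the substitution; state before step 1: [1 2 4 3 4 1])
1. fire t4 -> [1 2 4 3 4 1]
2. fire t1 -> [1 2 3 6 3 1]
3. fire t1 -> [1 2 2 9 2 1]
4. fire t1 -> [1 2 1 12 1 1]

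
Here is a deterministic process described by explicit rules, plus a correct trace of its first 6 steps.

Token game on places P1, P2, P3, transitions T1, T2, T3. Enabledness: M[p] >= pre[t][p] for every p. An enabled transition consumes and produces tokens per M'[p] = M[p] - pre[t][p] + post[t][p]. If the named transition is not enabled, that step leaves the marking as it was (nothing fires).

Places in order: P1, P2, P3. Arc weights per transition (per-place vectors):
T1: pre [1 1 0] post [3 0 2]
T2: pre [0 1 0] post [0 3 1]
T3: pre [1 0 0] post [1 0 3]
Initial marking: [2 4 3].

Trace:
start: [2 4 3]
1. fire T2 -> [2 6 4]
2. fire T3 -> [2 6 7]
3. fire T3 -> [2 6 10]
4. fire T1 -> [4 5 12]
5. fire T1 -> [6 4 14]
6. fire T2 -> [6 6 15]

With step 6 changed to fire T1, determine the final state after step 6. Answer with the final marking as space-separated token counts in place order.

8 3 16

(re-executing from step 6 with the substitution; state before step 6: [6 4 14])
6. fire T1 -> [8 3 16]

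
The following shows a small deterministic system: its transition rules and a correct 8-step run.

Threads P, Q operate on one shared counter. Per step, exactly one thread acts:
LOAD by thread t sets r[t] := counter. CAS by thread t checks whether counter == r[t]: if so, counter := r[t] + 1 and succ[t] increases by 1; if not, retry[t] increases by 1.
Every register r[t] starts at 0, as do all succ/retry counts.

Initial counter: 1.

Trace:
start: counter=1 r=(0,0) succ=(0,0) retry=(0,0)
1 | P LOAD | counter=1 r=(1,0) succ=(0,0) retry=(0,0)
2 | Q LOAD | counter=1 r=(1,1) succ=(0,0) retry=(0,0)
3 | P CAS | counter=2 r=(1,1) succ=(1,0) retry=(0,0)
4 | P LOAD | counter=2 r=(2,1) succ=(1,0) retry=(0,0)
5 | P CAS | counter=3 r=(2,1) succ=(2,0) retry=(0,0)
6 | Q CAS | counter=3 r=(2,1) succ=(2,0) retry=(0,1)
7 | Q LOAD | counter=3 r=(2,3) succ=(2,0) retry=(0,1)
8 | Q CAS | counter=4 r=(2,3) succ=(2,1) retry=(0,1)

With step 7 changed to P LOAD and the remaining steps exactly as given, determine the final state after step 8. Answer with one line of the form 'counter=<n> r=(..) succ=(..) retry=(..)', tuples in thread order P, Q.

(re-executing from step 7 with the substitution; state before step 7: counter=3 r=(2,1) succ=(2,0) retry=(0,1))
7 | P LOAD | counter=3 r=(3,1) succ=(2,0) retry=(0,1)
8 | Q CAS | counter=3 r=(3,1) succ=(2,0) retry=(0,2)

counter=3 r=(3,1) succ=(2,0) retry=(0,2)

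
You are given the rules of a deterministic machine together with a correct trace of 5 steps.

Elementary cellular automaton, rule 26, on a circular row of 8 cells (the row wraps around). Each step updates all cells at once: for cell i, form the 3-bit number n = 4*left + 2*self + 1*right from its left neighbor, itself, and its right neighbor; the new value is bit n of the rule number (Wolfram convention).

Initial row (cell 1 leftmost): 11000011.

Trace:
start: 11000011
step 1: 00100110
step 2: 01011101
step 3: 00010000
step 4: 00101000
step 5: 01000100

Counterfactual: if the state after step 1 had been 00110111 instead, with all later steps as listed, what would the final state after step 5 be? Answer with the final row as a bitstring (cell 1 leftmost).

11001101

state after step 1 := 00110111
step 2: 11100100
step 3: 10011011
step 4: 01110010
step 5: 11001101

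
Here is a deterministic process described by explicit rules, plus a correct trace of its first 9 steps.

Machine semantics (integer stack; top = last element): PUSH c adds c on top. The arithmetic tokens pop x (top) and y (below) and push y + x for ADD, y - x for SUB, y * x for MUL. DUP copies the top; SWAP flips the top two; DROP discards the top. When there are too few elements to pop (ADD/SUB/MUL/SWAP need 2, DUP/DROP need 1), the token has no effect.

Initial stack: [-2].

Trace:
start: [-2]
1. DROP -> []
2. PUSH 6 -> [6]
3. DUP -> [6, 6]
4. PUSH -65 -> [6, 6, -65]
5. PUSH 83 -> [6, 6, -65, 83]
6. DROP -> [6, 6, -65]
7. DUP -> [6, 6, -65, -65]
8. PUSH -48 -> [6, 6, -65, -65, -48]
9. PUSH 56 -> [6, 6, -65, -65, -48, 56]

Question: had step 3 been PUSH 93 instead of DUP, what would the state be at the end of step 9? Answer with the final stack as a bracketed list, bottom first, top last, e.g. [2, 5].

(re-executing from step 3 with the substitution; state before step 3: [6])
3. PUSH 93 -> [6, 93]
4. PUSH -65 -> [6, 93, -65]
5. PUSH 83 -> [6, 93, -65, 83]
6. DROP -> [6, 93, -65]
7. DUP -> [6, 93, -65, -65]
8. PUSH -48 -> [6, 93, -65, -65, -48]
9. PUSH 56 -> [6, 93, -65, -65, -48, 56]

[6, 93, -65, -65, -48, 56]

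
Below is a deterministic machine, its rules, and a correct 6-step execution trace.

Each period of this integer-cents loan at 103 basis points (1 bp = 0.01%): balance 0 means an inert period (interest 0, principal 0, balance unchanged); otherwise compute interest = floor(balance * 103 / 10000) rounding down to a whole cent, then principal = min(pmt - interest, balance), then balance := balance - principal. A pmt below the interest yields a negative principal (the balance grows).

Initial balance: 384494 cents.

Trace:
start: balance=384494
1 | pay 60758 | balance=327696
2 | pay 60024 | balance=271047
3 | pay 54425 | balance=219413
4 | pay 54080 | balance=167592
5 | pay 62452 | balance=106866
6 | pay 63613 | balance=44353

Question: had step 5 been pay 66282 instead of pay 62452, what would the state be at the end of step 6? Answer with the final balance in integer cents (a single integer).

(re-executing from step 5 with the substitution; state before step 5: balance=167592)
5 | pay 66282 | balance=103036
6 | pay 63613 | balance=40484

40484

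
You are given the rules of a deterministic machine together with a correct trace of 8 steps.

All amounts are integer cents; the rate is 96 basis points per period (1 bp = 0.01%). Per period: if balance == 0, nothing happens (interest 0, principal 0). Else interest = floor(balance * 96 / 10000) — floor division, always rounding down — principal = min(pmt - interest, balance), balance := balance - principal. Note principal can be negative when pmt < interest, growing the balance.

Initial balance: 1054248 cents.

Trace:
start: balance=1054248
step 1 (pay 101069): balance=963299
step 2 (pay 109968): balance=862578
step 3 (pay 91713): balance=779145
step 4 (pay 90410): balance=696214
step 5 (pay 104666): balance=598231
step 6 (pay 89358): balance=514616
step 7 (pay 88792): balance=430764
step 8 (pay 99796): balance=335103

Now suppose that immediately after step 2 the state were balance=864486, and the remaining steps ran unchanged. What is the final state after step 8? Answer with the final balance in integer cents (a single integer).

337124

state after step 2 := balance=864486
step 3 (pay 91713): balance=781072
step 4 (pay 90410): balance=698160
step 5 (pay 104666): balance=600196
step 6 (pay 89358): balance=516599
step 7 (pay 88792): balance=432766
step 8 (pay 99796): balance=337124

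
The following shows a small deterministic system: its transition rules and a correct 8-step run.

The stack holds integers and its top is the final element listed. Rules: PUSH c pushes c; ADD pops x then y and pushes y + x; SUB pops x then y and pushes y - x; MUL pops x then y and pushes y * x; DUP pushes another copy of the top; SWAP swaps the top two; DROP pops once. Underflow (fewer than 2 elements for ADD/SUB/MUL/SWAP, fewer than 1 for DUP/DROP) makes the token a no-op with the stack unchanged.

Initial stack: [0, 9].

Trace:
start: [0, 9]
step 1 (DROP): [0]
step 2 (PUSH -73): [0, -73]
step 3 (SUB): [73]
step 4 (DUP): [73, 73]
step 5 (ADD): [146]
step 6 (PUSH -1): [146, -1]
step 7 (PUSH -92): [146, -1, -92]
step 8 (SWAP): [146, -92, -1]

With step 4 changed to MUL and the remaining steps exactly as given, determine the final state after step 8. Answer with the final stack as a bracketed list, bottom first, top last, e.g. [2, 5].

(re-executing from step 4 with the substitution; state before step 4: [73])
step 4 (MUL): [73]
step 5 (ADD): [73]
step 6 (PUSH -1): [73, -1]
step 7 (PUSH -92): [73, -1, -92]
step 8 (SWAP): [73, -92, -1]

[73, -92, -1]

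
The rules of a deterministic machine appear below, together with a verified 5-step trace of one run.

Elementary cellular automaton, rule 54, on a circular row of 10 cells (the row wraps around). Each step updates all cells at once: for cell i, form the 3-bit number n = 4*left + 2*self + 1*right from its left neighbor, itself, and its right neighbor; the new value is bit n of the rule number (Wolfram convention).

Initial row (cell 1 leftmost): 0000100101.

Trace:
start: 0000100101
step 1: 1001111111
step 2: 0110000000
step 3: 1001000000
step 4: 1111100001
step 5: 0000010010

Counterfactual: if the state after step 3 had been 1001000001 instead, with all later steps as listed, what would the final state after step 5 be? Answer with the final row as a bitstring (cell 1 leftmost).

1000010111

state after step 3 := 1001000001
step 4: 0111100010
step 5: 1000010111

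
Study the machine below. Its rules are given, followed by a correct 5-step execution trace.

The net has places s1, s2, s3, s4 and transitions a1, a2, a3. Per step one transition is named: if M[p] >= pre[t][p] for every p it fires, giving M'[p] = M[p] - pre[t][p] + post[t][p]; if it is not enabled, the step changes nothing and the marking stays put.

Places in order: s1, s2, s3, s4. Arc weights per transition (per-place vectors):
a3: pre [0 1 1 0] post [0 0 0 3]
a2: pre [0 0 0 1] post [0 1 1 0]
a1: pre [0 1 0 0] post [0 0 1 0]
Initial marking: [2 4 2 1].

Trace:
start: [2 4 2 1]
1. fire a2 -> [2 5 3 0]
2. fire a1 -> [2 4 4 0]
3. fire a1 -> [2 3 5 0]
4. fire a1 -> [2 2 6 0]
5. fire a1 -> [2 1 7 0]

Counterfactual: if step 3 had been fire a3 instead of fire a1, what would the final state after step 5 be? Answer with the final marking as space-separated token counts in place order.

2 1 5 3

(re-executing from step 3 with the substitution; state before step 3: [2 4 4 0])
3. fire a3 -> [2 3 3 3]
4. fire a1 -> [2 2 4 3]
5. fire a1 -> [2 1 5 3]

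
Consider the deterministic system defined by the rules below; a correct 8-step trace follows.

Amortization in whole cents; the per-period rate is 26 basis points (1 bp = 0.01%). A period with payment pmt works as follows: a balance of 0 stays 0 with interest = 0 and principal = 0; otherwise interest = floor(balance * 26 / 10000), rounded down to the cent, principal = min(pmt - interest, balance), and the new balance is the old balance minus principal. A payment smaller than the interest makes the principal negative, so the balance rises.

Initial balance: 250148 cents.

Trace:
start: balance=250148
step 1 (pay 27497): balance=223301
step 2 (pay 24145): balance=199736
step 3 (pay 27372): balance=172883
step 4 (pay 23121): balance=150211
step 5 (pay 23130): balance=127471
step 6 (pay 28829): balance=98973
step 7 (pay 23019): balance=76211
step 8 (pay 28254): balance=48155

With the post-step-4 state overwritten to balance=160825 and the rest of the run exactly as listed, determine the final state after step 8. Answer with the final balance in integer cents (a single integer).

state after step 4 := balance=160825
step 5 (pay 23130): balance=138113
step 6 (pay 28829): balance=109643
step 7 (pay 23019): balance=86909
step 8 (pay 28254): balance=58880

58880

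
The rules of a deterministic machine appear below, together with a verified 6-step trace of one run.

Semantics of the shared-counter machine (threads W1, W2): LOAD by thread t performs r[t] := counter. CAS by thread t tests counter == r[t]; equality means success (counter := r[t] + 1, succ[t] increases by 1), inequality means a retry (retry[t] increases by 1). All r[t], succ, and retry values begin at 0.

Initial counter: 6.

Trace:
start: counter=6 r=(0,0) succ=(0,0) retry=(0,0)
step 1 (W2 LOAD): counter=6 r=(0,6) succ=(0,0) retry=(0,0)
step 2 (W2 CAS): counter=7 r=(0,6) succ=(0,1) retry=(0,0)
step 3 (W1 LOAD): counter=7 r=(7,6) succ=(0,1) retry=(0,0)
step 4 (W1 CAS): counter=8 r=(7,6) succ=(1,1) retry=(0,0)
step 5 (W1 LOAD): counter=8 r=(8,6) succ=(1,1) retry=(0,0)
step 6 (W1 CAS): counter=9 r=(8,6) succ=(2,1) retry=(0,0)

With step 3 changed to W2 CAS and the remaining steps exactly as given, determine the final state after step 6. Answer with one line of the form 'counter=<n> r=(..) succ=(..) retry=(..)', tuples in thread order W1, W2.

counter=8 r=(7,6) succ=(1,1) retry=(1,1)

(re-executing from step 3 with the substitution; state before step 3: counter=7 r=(0,6) succ=(0,1) retry=(0,0))
step 3 (W2 CAS): counter=7 r=(0,6) succ=(0,1) retry=(0,1)
step 4 (W1 CAS): counter=7 r=(0,6) succ=(0,1) retry=(1,1)
step 5 (W1 LOAD): counter=7 r=(7,6) succ=(0,1) retry=(1,1)
step 6 (W1 CAS): counter=8 r=(7,6) succ=(1,1) retry=(1,1)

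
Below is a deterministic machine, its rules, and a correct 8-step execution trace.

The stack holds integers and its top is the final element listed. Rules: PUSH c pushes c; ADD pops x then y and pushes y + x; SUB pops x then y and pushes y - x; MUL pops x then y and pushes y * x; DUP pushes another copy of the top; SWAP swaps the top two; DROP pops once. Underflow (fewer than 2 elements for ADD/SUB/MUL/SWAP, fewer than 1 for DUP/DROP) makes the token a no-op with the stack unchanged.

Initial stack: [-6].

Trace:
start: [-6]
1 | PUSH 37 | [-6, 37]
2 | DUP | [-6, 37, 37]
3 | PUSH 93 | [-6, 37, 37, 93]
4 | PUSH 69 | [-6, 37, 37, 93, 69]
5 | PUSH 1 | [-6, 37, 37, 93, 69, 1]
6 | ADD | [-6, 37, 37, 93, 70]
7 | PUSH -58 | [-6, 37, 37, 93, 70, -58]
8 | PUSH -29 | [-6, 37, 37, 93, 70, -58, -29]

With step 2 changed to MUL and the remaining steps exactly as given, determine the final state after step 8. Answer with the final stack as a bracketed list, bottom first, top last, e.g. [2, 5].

[-222, 93, 70, -58, -29]

(re-executing from step 2 with the substitution; state before step 2: [-6, 37])
2 | MUL | [-222]
3 | PUSH 93 | [-222, 93]
4 | PUSH 69 | [-222, 93, 69]
5 | PUSH 1 | [-222, 93, 69, 1]
6 | ADD | [-222, 93, 70]
7 | PUSH -58 | [-222, 93, 70, -58]
8 | PUSH -29 | [-222, 93, 70, -58, -29]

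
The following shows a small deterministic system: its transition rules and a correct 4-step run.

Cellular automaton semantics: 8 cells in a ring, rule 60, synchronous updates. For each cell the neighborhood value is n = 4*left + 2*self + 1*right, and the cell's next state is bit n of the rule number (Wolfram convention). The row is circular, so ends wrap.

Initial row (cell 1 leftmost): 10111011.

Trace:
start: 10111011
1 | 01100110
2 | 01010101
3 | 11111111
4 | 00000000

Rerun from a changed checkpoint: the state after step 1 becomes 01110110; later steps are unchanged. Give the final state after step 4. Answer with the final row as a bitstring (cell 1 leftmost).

00011110

state after step 1 := 01110110
2 | 01001101
3 | 11101011
4 | 00011110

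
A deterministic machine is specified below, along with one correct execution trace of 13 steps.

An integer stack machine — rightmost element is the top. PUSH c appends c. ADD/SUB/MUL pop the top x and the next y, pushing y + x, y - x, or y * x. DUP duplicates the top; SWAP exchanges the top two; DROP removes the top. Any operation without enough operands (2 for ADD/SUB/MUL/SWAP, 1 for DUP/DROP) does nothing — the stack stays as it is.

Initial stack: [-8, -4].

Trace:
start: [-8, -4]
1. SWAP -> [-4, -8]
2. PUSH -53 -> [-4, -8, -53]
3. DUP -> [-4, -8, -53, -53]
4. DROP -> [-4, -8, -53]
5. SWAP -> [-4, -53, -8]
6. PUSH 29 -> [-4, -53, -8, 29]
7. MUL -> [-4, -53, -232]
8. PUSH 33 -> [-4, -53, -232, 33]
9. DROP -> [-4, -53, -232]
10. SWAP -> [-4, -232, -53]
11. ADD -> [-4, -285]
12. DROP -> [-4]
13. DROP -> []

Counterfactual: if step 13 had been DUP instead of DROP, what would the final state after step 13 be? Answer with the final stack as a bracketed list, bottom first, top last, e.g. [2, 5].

(re-executing from step 13 with the substitution; state before step 13: [-4])
13. DUP -> [-4, -4]

[-4, -4]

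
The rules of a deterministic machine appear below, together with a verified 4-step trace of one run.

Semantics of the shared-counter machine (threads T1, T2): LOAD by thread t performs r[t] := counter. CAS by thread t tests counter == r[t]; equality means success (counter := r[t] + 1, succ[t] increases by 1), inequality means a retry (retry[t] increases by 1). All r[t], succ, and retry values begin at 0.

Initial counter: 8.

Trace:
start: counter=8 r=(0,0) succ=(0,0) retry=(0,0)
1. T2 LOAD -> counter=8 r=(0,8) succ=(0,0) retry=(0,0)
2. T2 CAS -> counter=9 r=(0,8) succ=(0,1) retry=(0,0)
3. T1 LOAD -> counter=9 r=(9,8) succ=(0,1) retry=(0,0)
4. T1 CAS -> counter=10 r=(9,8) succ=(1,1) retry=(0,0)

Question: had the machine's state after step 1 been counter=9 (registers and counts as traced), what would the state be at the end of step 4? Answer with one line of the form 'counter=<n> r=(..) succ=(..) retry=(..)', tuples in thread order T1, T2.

counter=10 r=(9,8) succ=(1,0) retry=(0,1)

state after step 1 := counter=9 r=(0,8) succ=(0,0) retry=(0,0)
2. T2 CAS -> counter=9 r=(0,8) succ=(0,0) retry=(0,1)
3. T1 LOAD -> counter=9 r=(9,8) succ=(0,0) retry=(0,1)
4. T1 CAS -> counter=10 r=(9,8) succ=(1,0) retry=(0,1)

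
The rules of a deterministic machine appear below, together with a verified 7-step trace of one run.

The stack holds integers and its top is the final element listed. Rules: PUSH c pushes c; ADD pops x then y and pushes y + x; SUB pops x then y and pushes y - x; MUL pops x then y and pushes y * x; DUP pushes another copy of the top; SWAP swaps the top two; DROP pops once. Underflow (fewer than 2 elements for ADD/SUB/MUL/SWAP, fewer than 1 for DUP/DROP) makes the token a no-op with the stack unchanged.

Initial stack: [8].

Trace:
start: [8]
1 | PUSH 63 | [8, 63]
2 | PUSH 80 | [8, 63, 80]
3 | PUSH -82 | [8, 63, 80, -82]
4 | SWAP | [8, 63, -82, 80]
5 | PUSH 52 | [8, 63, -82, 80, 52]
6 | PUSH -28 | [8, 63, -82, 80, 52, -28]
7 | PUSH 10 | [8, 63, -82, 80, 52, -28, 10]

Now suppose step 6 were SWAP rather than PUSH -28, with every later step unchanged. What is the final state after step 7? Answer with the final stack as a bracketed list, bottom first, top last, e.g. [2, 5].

(re-executing from step 6 with the substitution; state before step 6: [8, 63, -82, 80, 52])
6 | SWAP | [8, 63, -82, 52, 80]
7 | PUSH 10 | [8, 63, -82, 52, 80, 10]

[8, 63, -82, 52, 80, 10]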